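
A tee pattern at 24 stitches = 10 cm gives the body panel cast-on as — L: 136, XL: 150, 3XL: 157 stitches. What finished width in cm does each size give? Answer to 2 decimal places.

24/10 = 2.4 sts per cm.
L: 136 / 2.4 = 56.667 → 56.67 cm.
XL: 150 / 2.4 = 62.500 → 62.50 cm.
3XL: 157 / 2.4 = 65.417 → 65.42 cm.

L 56.67 cm; XL 62.50 cm; 3XL 65.42 cm.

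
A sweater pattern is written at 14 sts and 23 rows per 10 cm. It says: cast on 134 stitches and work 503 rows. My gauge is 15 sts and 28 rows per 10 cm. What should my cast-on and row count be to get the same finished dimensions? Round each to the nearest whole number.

Cast on 144 stitches; work 612 rows.

Stitches: 134 × 15/14 = 143.57 → 144.
Rows: 503 × 28/23 = 612.35 → 612.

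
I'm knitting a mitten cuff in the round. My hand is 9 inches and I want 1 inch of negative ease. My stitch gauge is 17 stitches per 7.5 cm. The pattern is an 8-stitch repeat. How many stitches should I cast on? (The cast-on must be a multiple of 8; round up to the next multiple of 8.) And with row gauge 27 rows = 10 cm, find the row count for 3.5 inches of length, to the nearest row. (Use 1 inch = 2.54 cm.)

Finished = 9 − 1 = 8 inches.
8 inches × 2.54 = 20.32 cm.
17/7.5 = 2.267 sts per cm; 20.32 × 2.267 = 46.06 sts.
Next multiple of 8 → 48.
3.5 inches = 8.89 cm; × 2.7 = 24.00 → 24 rows.

Cast on 48 stitches; work 24 rows.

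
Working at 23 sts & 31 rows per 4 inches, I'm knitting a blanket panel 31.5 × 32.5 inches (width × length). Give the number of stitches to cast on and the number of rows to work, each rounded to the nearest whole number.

Cast on 181 stitches and work 252 rows.

Stitch gauge = 23/4 = 5.75 sts/in; 31.5 × 5.75 = 181.12 → 181 sts.
Row gauge = 31/4 = 7.75 rows/in; 32.5 × 7.75 = 251.88 → 252 rows.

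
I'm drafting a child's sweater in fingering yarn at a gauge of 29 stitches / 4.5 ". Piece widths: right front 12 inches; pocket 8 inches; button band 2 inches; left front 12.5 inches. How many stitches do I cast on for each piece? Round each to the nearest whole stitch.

right front 77; pocket 52; button band 13; left front 81.

Rate = 29/4.5 = 6.444 sts per in.
right front: 12 × 6.444 = 77.33 → 77.
pocket: 8 × 6.444 = 51.56 → 52.
button band: 2 × 6.444 = 12.89 → 13.
left front: 12.5 × 6.444 = 80.56 → 81.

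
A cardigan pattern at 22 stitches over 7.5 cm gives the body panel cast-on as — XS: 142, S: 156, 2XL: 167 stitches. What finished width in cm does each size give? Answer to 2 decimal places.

22/7.5 = 2.933 sts per cm.
XS: 142 / 2.933 = 48.409 → 48.41 cm.
S: 156 / 2.933 = 53.182 → 53.18 cm.
2XL: 167 / 2.933 = 56.932 → 56.93 cm.

XS 48.41 cm; S 53.18 cm; 2XL 56.93 cm.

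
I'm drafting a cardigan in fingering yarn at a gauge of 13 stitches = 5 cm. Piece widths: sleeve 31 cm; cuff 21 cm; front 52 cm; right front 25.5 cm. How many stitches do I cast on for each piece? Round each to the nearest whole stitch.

sleeve 81; cuff 55; front 135; right front 66.

Rate = 13/5 = 2.6 sts per cm.
sleeve: 31 × 2.6 = 80.60 → 81.
cuff: 21 × 2.6 = 54.60 → 55.
front: 52 × 2.6 = 135.20 → 135.
right front: 25.5 × 2.6 = 66.30 → 66.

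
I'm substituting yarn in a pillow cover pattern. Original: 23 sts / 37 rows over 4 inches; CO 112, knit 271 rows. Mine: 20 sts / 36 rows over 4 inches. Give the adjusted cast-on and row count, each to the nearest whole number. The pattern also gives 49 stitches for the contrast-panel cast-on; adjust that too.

Cast on 97 stitches; work 264 rows; contrast-panel cast-on 43 stitches.

Stitches: 112 × 20/23 = 97.39 → 97.
Rows: 271 × 36/37 = 263.68 → 264.
contrast-panel cast-on: 49 × 20/23 = 42.61 → 43.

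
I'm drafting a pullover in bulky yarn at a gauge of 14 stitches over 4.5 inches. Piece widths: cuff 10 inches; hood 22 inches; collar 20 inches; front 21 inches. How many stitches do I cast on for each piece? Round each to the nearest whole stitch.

cuff 31; hood 68; collar 62; front 65.

Rate = 14/4.5 = 3.111 sts per in.
cuff: 10 × 3.111 = 31.11 → 31.
hood: 22 × 3.111 = 68.44 → 68.
collar: 20 × 3.111 = 62.22 → 62.
front: 21 × 3.111 = 65.33 → 65.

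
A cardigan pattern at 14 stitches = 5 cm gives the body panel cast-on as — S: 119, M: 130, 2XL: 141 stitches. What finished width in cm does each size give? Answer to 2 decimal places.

14/5 = 2.8 sts per cm.
S: 119 / 2.8 = 42.500 → 42.50 cm.
M: 130 / 2.8 = 46.429 → 46.43 cm.
2XL: 141 / 2.8 = 50.357 → 50.36 cm.

S 42.50 cm; M 46.43 cm; 2XL 50.36 cm.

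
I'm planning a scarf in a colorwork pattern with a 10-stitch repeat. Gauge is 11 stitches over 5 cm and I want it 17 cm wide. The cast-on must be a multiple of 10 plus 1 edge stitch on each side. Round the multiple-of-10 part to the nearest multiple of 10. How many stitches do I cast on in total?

42 stitches.

11 / 5 = 2.2 sts per cm.
17 × 2.2 = 37.40 sts.
Less 2 edge sts → 35.40 for the repeat.
Nearest multiple of 10: 40.
Add back 2 edge sts → 42.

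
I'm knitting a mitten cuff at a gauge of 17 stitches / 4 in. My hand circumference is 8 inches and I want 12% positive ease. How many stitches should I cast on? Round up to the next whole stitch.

CO 39 sts.

Finished = 8 × 1.12 = 8.96 in.
17 / 4 = 4.25 sts per inch.
8.96 × 4.25 = 38.08 sts.
→ 39 sts.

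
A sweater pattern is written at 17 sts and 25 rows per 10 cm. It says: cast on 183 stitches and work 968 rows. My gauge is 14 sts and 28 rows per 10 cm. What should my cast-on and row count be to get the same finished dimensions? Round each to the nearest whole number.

Cast on 151 stitches; work 1084 rows.

Stitches: 183 × 14/17 = 150.71 → 151.
Rows: 968 × 28/25 = 1084.16 → 1084.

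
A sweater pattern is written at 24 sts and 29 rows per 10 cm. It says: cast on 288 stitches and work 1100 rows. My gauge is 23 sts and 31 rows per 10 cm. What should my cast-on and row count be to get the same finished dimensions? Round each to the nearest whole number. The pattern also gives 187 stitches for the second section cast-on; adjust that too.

Stitches: 288 × 23/24 = 276.00 → 276.
Rows: 1100 × 31/29 = 1175.86 → 1176.
second section cast-on: 187 × 23/24 = 179.21 → 179.

Cast on 276 stitches; work 1176 rows; second section cast-on 179 stitches.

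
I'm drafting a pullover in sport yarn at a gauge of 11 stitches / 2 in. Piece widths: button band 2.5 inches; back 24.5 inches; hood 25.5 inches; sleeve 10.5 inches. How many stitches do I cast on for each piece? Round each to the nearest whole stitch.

button band 14; back 135; hood 140; sleeve 58.

Rate = 11/2 = 5.5 sts per in.
button band: 2.5 × 5.5 = 13.75 → 14.
back: 24.5 × 5.5 = 134.75 → 135.
hood: 25.5 × 5.5 = 140.25 → 140.
sleeve: 10.5 × 5.5 = 57.75 → 58.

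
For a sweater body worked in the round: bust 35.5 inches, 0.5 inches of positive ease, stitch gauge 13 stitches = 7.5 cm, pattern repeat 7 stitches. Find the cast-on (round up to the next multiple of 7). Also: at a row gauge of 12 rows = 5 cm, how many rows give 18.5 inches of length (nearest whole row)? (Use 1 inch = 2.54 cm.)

Cast on 161 stitches; work 113 rows.

Finished = 35.5 + 0.5 = 36 inches.
36 inches × 2.54 = 91.44 cm.
13/7.5 = 1.733 sts per cm; 91.44 × 1.733 = 158.50 sts.
Next multiple of 7 → 161.
18.5 inches = 46.99 cm; × 2.4 = 112.78 → 113 rows.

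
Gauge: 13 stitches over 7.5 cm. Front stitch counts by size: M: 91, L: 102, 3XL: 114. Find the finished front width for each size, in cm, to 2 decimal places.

M 52.50 cm; L 58.85 cm; 3XL 65.77 cm.

13/7.5 = 1.733 sts per cm.
M: 91 / 1.733 = 52.500 → 52.50 cm.
L: 102 / 1.733 = 58.846 → 58.85 cm.
3XL: 114 / 1.733 = 65.769 → 65.77 cm.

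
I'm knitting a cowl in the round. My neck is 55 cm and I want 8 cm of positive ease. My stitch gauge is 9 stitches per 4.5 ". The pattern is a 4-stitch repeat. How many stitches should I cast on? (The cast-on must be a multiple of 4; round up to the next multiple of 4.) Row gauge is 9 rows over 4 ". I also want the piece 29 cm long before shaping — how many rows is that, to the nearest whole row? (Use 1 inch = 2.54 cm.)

Finished = 55 + 8 = 63 cm.
63 cm × 1/2.54 = 24.80 inches.
9/4.5 = 2 sts per in; 24.80 × 2 = 49.61 sts.
Next multiple of 4 → 52.
29 cm = 11.42 inches; × 2.25 = 25.69 → 26 rows.

Cast on 52 stitches; work 26 rows.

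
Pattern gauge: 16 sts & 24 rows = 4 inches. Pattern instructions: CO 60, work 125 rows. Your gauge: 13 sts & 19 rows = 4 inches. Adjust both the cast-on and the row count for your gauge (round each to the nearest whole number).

Cast on 49 stitches; work 99 rows.

Stitches: 60 × 13/16 = 48.75 → 49.
Rows: 125 × 19/24 = 98.96 → 99.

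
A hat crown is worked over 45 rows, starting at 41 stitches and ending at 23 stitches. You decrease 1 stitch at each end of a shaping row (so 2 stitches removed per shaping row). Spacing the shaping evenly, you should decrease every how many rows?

Stitches to remove: |23 − 41| = 18.
Shaping rows needed: 18 / 2 = 9.
45 rows / 9 = every 5 rows.

Decrease every 5th row.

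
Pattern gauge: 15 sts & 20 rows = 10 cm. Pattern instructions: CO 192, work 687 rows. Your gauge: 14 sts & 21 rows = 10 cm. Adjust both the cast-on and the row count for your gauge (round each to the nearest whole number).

Cast on 179 stitches; work 721 rows.

Stitches: 192 × 14/15 = 179.20 → 179.
Rows: 687 × 21/20 = 721.35 → 721.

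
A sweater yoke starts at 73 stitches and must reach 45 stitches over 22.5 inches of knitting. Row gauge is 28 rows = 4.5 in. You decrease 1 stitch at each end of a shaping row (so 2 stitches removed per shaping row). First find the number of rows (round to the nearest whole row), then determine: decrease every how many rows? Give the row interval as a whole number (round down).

Decrease every 10th row.

Rows = 22.5 × 6.222 = 140.0 → 140 rows.
Stitches to remove: 28 → 14 shaping rows (at 2 st each).
140 / 14 = 10.00 → every 10 rows.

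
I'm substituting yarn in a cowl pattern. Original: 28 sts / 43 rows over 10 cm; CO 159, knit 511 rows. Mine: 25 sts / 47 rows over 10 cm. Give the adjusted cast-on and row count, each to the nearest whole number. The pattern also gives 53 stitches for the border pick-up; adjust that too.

Stitches: 159 × 25/28 = 141.96 → 142.
Rows: 511 × 47/43 = 558.53 → 559.
border pick-up: 53 × 25/28 = 47.32 → 47.

Cast on 142 stitches; work 559 rows; border pick-up 47 stitches.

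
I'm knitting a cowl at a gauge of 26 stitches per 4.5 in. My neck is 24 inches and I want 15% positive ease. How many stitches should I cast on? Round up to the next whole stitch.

Finished = 24 × 1.15 = 27.60 in.
26 / 4.5 = 5.778 sts per inch.
27.60 × 5.778 = 159.47 sts.
→ 160 sts.

CO 160 sts.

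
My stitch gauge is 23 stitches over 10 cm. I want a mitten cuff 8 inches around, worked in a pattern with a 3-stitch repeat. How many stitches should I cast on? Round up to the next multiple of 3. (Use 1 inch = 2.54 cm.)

8 in = 8 × 2.54 = 20.32 cm.
23 / 10 = 2.3 sts/cm.
20.32 × 2.3 = 46.74 sts.
→ 48.

CO 48 sts.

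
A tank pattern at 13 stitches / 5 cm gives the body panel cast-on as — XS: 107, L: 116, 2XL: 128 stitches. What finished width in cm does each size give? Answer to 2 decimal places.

XS 41.15 cm; L 44.62 cm; 2XL 49.23 cm.

13/5 = 2.6 sts per cm.
XS: 107 / 2.6 = 41.154 → 41.15 cm.
L: 116 / 2.6 = 44.615 → 44.62 cm.
2XL: 128 / 2.6 = 49.231 → 49.23 cm.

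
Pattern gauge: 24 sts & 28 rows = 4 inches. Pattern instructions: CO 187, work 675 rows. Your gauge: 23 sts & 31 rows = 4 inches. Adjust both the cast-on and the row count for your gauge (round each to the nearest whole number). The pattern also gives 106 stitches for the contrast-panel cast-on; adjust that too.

Cast on 179 stitches; work 747 rows; contrast-panel cast-on 102 stitches.

Stitches: 187 × 23/24 = 179.21 → 179.
Rows: 675 × 31/28 = 747.32 → 747.
contrast-panel cast-on: 106 × 23/24 = 101.58 → 102.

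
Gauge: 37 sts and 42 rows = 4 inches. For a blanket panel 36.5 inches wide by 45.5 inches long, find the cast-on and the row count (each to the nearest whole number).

Cast on 338 stitches and work 478 rows.

Stitch gauge = 37/4 = 9.25 sts/in; 36.5 × 9.25 = 337.62 → 338 sts.
Row gauge = 42/4 = 10.5 rows/in; 45.5 × 10.5 = 477.75 → 478 rows.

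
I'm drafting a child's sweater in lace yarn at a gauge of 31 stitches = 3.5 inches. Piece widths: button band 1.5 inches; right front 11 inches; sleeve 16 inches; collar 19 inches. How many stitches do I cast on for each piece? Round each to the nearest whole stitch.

button band 13; right front 97; sleeve 142; collar 168.

Rate = 31/3.5 = 8.857 sts per in.
button band: 1.5 × 8.857 = 13.29 → 13.
right front: 11 × 8.857 = 97.43 → 97.
sleeve: 16 × 8.857 = 141.71 → 142.
collar: 19 × 8.857 = 168.29 → 168.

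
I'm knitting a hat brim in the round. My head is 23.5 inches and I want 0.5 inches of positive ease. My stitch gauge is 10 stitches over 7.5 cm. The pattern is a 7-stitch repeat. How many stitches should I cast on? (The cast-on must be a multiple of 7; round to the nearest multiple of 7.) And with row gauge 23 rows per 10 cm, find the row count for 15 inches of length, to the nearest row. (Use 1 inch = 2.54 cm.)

Cast on 84 stitches; work 88 rows.

Finished = 23.5 + 0.5 = 24 inches.
24 inches × 2.54 = 60.96 cm.
10/7.5 = 1.333 sts per cm; 60.96 × 1.333 = 81.28 sts.
Nearest multiple of 7 → 84.
15 inches = 38.10 cm; × 2.3 = 87.63 → 88 rows.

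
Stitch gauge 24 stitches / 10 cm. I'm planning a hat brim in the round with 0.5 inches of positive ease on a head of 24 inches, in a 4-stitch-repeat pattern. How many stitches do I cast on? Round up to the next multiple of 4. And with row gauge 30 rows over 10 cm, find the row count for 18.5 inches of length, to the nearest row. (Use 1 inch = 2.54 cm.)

Cast on 152 stitches; work 141 rows.

Finished = 24 + 0.5 = 24.5 inches.
24.5 inches × 2.54 = 62.23 cm.
24/10 = 2.4 sts per cm; 62.23 × 2.4 = 149.35 sts.
Next multiple of 4 → 152.
18.5 inches = 46.99 cm; × 3 = 140.97 → 141 rows.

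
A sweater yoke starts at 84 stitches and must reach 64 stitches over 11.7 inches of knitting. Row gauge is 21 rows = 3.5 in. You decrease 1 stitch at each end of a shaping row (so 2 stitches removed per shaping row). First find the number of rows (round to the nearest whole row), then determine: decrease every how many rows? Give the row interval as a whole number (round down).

Decrease every 7th row.

Rows = 11.7 × 6 = 70.2 → 70 rows.
Stitches to remove: 20 → 10 shaping rows (at 2 st each).
70 / 10 = 7.00 → every 7 rows.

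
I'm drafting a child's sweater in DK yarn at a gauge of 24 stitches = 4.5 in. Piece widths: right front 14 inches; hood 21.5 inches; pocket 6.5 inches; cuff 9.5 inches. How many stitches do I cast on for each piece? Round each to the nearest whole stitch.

Rate = 24/4.5 = 5.333 sts per in.
right front: 14 × 5.333 = 74.67 → 75.
hood: 21.5 × 5.333 = 114.67 → 115.
pocket: 6.5 × 5.333 = 34.67 → 35.
cuff: 9.5 × 5.333 = 50.67 → 51.

right front 75; hood 115; pocket 35; cuff 51.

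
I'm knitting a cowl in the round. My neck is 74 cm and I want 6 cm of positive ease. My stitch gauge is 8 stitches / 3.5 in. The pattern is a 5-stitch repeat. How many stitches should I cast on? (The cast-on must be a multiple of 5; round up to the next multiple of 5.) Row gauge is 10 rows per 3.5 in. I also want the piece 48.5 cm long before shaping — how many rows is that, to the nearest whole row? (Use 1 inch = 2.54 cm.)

Finished = 74 + 6 = 80 cm.
80 cm × 1/2.54 = 31.50 inches.
8/3.5 = 2.286 sts per in; 31.50 × 2.286 = 71.99 sts.
Next multiple of 5 → 75.
48.5 cm = 19.09 inches; × 2.857 = 54.56 → 55 rows.

Cast on 75 stitches; work 55 rows.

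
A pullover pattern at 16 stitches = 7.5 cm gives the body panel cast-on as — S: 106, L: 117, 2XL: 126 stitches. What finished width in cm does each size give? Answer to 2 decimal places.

16/7.5 = 2.133 sts per cm.
S: 106 / 2.133 = 49.688 → 49.69 cm.
L: 117 / 2.133 = 54.844 → 54.84 cm.
2XL: 126 / 2.133 = 59.062 → 59.06 cm.

S 49.69 cm; L 54.84 cm; 2XL 59.06 cm.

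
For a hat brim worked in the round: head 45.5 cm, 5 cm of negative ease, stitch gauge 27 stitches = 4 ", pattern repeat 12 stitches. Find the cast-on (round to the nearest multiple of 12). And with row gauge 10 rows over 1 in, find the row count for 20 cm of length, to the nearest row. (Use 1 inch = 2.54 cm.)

Cast on 108 stitches; work 79 rows.

Finished = 45.5 − 5 = 40.5 cm.
40.5 cm × 1/2.54 = 15.94 inches.
27/4 = 6.75 sts per in; 15.94 × 6.75 = 107.63 sts.
Nearest multiple of 12 → 108.
20 cm = 7.87 inches; × 10 = 78.74 → 79 rows.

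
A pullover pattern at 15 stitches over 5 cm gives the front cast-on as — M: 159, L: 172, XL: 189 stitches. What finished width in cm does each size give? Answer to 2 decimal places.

M 53.00 cm; L 57.33 cm; XL 63.00 cm.

15/5 = 3 sts per cm.
M: 159 / 3 = 53.000 → 53.00 cm.
L: 172 / 3 = 57.333 → 57.33 cm.
XL: 189 / 3 = 63.000 → 63.00 cm.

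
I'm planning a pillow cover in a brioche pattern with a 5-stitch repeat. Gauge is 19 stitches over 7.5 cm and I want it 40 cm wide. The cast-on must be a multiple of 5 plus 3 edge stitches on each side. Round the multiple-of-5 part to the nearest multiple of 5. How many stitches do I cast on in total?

19 / 7.5 = 2.533 sts per cm.
40 × 2.533 = 101.33 sts.
Less 6 edge sts → 95.33 for the repeat.
Nearest multiple of 5: 95.
Add back 6 edge sts → 101.

CO 101 sts.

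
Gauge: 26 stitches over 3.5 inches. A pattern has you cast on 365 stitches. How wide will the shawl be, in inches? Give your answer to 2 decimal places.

49.13 inches.

26 stitches / 3.5 inch = 7.429 stitches per inch.
365 / 7.429 = 49.135 inches.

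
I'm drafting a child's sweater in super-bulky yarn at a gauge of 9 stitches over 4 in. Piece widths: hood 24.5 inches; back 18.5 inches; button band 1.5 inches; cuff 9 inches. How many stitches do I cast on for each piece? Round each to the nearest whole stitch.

Rate = 9/4 = 2.25 sts per in.
hood: 24.5 × 2.25 = 55.12 → 55.
back: 18.5 × 2.25 = 41.62 → 42.
button band: 1.5 × 2.25 = 3.38 → 3.
cuff: 9 × 2.25 = 20.25 → 20.

hood 55; back 42; button band 3; cuff 20.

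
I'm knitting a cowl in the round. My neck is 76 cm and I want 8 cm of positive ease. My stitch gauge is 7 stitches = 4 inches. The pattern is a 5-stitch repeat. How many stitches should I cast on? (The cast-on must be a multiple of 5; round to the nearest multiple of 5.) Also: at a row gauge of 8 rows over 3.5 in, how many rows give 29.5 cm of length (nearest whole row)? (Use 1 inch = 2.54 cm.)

Cast on 60 stitches; work 27 rows.

Finished = 76 + 8 = 84 cm.
84 cm × 1/2.54 = 33.07 inches.
7/4 = 1.75 sts per in; 33.07 × 1.75 = 57.87 sts.
Nearest multiple of 5 → 60.
29.5 cm = 11.61 inches; × 2.286 = 26.55 → 27 rows.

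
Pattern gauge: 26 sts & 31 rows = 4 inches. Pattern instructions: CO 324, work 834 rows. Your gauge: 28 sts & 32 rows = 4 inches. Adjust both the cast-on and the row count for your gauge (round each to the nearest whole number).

Cast on 349 stitches; work 861 rows.

Stitches: 324 × 28/26 = 348.92 → 349.
Rows: 834 × 32/31 = 860.90 → 861.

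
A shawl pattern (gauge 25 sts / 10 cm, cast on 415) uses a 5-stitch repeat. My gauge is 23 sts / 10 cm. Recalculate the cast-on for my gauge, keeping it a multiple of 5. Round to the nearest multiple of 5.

415 × 23 / 25 = 381.80.
Nearest multiple of 5: 380.

CO 380 sts.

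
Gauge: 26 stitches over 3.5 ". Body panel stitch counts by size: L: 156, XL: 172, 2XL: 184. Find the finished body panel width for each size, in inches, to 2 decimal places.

26/3.5 = 7.429 sts per in.
L: 156 / 7.429 = 21.000 → 21.00 in.
XL: 172 / 7.429 = 23.154 → 23.15 in.
2XL: 184 / 7.429 = 24.769 → 24.77 in.

L 21.00 inches; XL 23.15 inches; 2XL 24.77 inches.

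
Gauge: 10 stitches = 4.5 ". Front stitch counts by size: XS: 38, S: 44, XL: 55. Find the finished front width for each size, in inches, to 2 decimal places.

XS 17.10 inches; S 19.80 inches; XL 24.75 inches.

10/4.5 = 2.222 sts per in.
XS: 38 / 2.222 = 17.100 → 17.10 in.
S: 44 / 2.222 = 19.800 → 19.80 in.
XL: 55 / 2.222 = 24.750 → 24.75 in.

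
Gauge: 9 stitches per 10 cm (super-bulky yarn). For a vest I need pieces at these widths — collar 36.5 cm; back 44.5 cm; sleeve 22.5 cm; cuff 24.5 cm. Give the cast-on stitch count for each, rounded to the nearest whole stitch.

Rate = 9/10 = 0.9 sts per cm.
collar: 36.5 × 0.9 = 32.85 → 33.
back: 44.5 × 0.9 = 40.05 → 40.
sleeve: 22.5 × 0.9 = 20.25 → 20.
cuff: 24.5 × 0.9 = 22.05 → 22.

collar 33; back 40; sleeve 20; cuff 22.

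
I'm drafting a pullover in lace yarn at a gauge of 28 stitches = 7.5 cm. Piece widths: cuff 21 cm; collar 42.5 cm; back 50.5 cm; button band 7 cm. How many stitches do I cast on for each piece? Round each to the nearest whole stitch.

Rate = 28/7.5 = 3.733 sts per cm.
cuff: 21 × 3.733 = 78.40 → 78.
collar: 42.5 × 3.733 = 158.67 → 159.
back: 50.5 × 3.733 = 188.53 → 189.
button band: 7 × 3.733 = 26.13 → 26.

cuff 78; collar 159; back 189; button band 26.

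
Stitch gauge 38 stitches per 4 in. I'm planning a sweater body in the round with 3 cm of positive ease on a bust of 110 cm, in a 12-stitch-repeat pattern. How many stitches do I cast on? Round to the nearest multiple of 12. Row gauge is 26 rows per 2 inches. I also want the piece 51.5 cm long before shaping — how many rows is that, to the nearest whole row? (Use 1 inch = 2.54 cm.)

Cast on 420 stitches; work 264 rows.

Finished = 110 + 3 = 113 cm.
113 cm × 1/2.54 = 44.49 inches.
38/4 = 9.5 sts per in; 44.49 × 9.5 = 422.64 sts.
Nearest multiple of 12 → 420.
51.5 cm = 20.28 inches; × 13 = 263.58 → 264 rows.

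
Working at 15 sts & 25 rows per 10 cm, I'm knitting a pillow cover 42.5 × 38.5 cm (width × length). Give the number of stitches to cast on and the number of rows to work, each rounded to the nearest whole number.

Stitch gauge = 15/10 = 1.5 sts/cm; 42.5 × 1.5 = 63.75 → 64 sts.
Row gauge = 25/10 = 2.5 rows/cm; 38.5 × 2.5 = 96.25 → 96 rows.

Cast on 64 stitches and work 96 rows.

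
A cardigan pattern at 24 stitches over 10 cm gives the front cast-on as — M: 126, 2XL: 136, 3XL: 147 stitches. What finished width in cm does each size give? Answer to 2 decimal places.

M 52.50 cm; 2XL 56.67 cm; 3XL 61.25 cm.

24/10 = 2.4 sts per cm.
M: 126 / 2.4 = 52.500 → 52.50 cm.
2XL: 136 / 2.4 = 56.667 → 56.67 cm.
3XL: 147 / 2.4 = 61.250 → 61.25 cm.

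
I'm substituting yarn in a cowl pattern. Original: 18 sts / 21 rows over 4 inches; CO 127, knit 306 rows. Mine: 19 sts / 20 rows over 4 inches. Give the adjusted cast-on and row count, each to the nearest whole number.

Stitches: 127 × 19/18 = 134.06 → 134.
Rows: 306 × 20/21 = 291.43 → 291.

Cast on 134 stitches; work 291 rows.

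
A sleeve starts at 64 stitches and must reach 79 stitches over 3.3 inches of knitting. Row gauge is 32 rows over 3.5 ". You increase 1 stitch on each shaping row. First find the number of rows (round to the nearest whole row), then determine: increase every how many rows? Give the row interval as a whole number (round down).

Increase every 2nd row.

Rows = 3.3 × 9.143 = 30.2 → 30 rows.
Stitches to add: 15 → 15 shaping rows (at 1 st each).
30 / 15 = 2.00 → every 2 rows.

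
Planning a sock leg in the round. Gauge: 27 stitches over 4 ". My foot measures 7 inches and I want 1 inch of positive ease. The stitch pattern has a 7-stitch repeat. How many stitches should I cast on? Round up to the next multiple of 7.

Finished = 7 + 1 = 8 inches.
27 / 4 = 6.75 sts/in.
8 × 6.75 = 54.00 sts.
Next multiple of 7: 56.

CO 56 sts.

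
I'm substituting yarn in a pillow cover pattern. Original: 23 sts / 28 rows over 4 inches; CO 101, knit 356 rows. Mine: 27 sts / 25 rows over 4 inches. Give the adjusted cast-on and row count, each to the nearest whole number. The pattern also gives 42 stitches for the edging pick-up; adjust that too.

Cast on 119 stitches; work 318 rows; edging pick-up 49 stitches.

Stitches: 101 × 27/23 = 118.57 → 119.
Rows: 356 × 25/28 = 317.86 → 318.
edging pick-up: 42 × 27/23 = 49.30 → 49.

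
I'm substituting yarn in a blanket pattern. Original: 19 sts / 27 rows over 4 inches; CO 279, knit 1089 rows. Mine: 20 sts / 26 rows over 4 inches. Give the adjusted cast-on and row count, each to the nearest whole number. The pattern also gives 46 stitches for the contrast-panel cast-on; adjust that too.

Stitches: 279 × 20/19 = 293.68 → 294.
Rows: 1089 × 26/27 = 1048.67 → 1049.
contrast-panel cast-on: 46 × 20/19 = 48.42 → 48.

Cast on 294 stitches; work 1049 rows; contrast-panel cast-on 48 stitches.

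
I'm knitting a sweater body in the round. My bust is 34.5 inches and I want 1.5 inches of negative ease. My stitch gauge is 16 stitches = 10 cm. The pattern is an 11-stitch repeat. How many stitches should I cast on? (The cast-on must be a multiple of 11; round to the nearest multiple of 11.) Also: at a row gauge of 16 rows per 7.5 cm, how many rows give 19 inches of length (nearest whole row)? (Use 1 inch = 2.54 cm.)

Cast on 132 stitches; work 103 rows.

Finished = 34.5 − 1.5 = 33 inches.
33 inches × 2.54 = 83.82 cm.
16/10 = 1.6 sts per cm; 83.82 × 1.6 = 134.11 sts.
Nearest multiple of 11 → 132.
19 inches = 48.26 cm; × 2.133 = 102.95 → 103 rows.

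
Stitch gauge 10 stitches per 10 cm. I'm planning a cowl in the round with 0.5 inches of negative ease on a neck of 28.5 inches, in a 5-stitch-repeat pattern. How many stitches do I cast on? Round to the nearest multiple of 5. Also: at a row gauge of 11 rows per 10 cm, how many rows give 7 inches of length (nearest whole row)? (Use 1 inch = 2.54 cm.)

Finished = 28.5 − 0.5 = 28 inches.
28 inches × 2.54 = 71.12 cm.
10/10 = 1 sts per cm; 71.12 × 1 = 71.12 sts.
Nearest multiple of 5 → 70.
7 inches = 17.78 cm; × 1.1 = 19.56 → 20 rows.

Cast on 70 stitches; work 20 rows.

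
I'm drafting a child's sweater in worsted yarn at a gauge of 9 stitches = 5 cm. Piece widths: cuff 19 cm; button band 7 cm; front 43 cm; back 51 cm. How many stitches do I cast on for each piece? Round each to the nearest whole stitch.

Rate = 9/5 = 1.8 sts per cm.
cuff: 19 × 1.8 = 34.20 → 34.
button band: 7 × 1.8 = 12.60 → 13.
front: 43 × 1.8 = 77.40 → 77.
back: 51 × 1.8 = 91.80 → 92.

cuff 34; button band 13; front 77; back 92.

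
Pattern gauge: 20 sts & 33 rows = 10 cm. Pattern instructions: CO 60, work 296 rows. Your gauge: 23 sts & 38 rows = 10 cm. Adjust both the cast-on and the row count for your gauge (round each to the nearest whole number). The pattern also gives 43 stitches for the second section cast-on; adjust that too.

Stitches: 60 × 23/20 = 69.00 → 69.
Rows: 296 × 38/33 = 340.85 → 341.
second section cast-on: 43 × 23/20 = 49.45 → 49.

Cast on 69 stitches; work 341 rows; second section cast-on 49 stitches.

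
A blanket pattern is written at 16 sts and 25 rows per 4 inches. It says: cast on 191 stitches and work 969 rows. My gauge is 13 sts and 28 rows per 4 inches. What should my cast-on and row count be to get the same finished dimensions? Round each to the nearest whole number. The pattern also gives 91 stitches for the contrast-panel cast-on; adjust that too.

Stitches: 191 × 13/16 = 155.19 → 155.
Rows: 969 × 28/25 = 1085.28 → 1085.
contrast-panel cast-on: 91 × 13/16 = 73.94 → 74.

Cast on 155 stitches; work 1085 rows; contrast-panel cast-on 74 stitches.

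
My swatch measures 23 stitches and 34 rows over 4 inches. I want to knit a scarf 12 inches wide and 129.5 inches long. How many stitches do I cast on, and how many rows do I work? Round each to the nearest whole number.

Stitch gauge = 23/4 = 5.75 sts/in; 12 × 5.75 = 69.00 → 69 sts.
Row gauge = 34/4 = 8.5 rows/in; 129.5 × 8.5 = 1100.75 → 1101 rows.

Cast on 69 stitches and work 1101 rows.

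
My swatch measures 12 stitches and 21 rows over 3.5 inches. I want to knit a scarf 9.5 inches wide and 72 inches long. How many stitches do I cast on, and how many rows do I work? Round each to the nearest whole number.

Stitch gauge = 12/3.5 = 3.429 sts/in; 9.5 × 3.429 = 32.57 → 33 sts.
Row gauge = 21/3.5 = 6 rows/in; 72 × 6 = 432.00 → 432 rows.

Cast on 33 stitches and work 432 rows.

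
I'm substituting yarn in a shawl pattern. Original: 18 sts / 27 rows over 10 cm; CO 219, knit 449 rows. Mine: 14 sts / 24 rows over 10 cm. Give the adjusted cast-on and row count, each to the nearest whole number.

Cast on 170 stitches; work 399 rows.

Stitches: 219 × 14/18 = 170.33 → 170.
Rows: 449 × 24/27 = 399.11 → 399.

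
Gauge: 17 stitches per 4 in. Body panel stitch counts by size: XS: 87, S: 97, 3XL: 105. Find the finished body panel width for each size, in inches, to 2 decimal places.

XS 20.47 inches; S 22.82 inches; 3XL 24.71 inches.

17/4 = 4.25 sts per in.
XS: 87 / 4.25 = 20.471 → 20.47 in.
S: 97 / 4.25 = 22.824 → 22.82 in.
3XL: 105 / 4.25 = 24.706 → 24.71 in.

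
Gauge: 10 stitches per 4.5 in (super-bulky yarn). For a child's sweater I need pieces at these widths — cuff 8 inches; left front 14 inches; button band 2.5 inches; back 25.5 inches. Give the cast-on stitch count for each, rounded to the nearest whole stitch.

Rate = 10/4.5 = 2.222 sts per in.
cuff: 8 × 2.222 = 17.78 → 18.
left front: 14 × 2.222 = 31.11 → 31.
button band: 2.5 × 2.222 = 5.56 → 6.
back: 25.5 × 2.222 = 56.67 → 57.

cuff 18; left front 31; button band 6; back 57.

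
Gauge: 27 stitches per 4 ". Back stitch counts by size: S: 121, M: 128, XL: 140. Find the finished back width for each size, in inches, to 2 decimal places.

S 17.93 inches; M 18.96 inches; XL 20.74 inches.

27/4 = 6.75 sts per in.
S: 121 / 6.75 = 17.926 → 17.93 in.
M: 128 / 6.75 = 18.963 → 18.96 in.
XL: 140 / 6.75 = 20.741 → 20.74 in.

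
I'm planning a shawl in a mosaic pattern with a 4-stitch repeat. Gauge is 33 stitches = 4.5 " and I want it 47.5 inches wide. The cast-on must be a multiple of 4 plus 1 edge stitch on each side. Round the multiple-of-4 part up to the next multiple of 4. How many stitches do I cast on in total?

33 / 4.5 = 7.333 sts per inch.
47.5 × 7.333 = 348.33 sts.
Less 2 edge sts → 346.33 for the repeat.
Next multiple of 4: 348.
Add back 2 edge sts → 350.

CO 350 sts.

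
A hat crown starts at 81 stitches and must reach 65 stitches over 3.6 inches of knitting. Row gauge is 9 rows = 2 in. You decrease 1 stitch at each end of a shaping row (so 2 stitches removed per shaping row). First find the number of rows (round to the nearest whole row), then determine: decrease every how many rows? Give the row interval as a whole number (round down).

Rows = 3.6 × 4.5 = 16.2 → 16 rows.
Stitches to remove: 16 → 8 shaping rows (at 2 st each).
16 / 8 = 2.00 → every 2 rows.

Decrease every 2nd row.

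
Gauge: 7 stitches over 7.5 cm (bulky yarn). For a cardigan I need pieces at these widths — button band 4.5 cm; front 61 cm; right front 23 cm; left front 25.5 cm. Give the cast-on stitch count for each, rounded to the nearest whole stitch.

button band 4; front 57; right front 21; left front 24.

Rate = 7/7.5 = 0.933 sts per cm.
button band: 4.5 × 0.933 = 4.20 → 4.
front: 61 × 0.933 = 56.93 → 57.
right front: 23 × 0.933 = 21.47 → 21.
left front: 25.5 × 0.933 = 23.80 → 24.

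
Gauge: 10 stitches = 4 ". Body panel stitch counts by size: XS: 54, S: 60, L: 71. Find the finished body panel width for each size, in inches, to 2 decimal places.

10/4 = 2.5 sts per in.
XS: 54 / 2.5 = 21.600 → 21.60 in.
S: 60 / 2.5 = 24.000 → 24.00 in.
L: 71 / 2.5 = 28.400 → 28.40 in.

XS 21.60 inches; S 24.00 inches; L 28.40 inches.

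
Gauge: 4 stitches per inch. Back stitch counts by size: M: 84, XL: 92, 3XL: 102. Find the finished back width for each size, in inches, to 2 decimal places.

4/1 = 4 sts per in.
M: 84 / 4 = 21.000 → 21.00 in.
XL: 92 / 4 = 23.000 → 23.00 in.
3XL: 102 / 4 = 25.500 → 25.50 in.

M 21.00 inches; XL 23.00 inches; 3XL 25.50 inches.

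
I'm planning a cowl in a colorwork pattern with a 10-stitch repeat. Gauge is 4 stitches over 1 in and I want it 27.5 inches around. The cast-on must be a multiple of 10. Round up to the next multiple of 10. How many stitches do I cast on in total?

4 / 1 = 4 sts per inch.
27.5 × 4 = 110.00 sts.
Next multiple of 10: 110.

CO 110 sts.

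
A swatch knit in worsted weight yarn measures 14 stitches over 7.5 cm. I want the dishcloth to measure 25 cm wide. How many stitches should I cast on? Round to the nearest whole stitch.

47 stitches.

14 stitches / 7.5 cm = 1.867 stitches per cm.
25 × 1.867 = 46.67 stitches.
Round to nearest → 47.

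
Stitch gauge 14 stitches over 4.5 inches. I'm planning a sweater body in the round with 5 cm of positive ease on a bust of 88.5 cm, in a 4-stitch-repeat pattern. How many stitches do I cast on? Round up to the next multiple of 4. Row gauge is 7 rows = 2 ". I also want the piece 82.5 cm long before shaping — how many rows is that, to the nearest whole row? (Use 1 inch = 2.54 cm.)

Cast on 116 stitches; work 114 rows.

Finished = 88.5 + 5 = 93.5 cm.
93.5 cm × 1/2.54 = 36.81 inches.
14/4.5 = 3.111 sts per in; 36.81 × 3.111 = 114.52 sts.
Next multiple of 4 → 116.
82.5 cm = 32.48 inches; × 3.5 = 113.68 → 114 rows.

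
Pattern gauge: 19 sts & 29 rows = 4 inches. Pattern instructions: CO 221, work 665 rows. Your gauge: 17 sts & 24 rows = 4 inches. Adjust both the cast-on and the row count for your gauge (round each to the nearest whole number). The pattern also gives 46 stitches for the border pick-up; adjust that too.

Stitches: 221 × 17/19 = 197.74 → 198.
Rows: 665 × 24/29 = 550.34 → 550.
border pick-up: 46 × 17/19 = 41.16 → 41.

Cast on 198 stitches; work 550 rows; border pick-up 41 stitches.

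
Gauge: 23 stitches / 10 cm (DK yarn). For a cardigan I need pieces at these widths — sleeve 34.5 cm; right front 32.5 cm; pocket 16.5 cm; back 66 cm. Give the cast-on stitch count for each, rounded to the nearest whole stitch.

sleeve 79; right front 75; pocket 38; back 152.

Rate = 23/10 = 2.3 sts per cm.
sleeve: 34.5 × 2.3 = 79.35 → 79.
right front: 32.5 × 2.3 = 74.75 → 75.
pocket: 16.5 × 2.3 = 37.95 → 38.
back: 66 × 2.3 = 151.80 → 152.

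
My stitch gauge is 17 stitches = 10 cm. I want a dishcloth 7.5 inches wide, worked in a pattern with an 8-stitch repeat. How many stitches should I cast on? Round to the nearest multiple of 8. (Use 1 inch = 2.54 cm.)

7.5 in = 7.5 × 2.54 = 19.05 cm.
17 / 10 = 1.7 sts/cm.
19.05 × 1.7 = 32.38 sts.
→ 32.

Cast on 32 stitches.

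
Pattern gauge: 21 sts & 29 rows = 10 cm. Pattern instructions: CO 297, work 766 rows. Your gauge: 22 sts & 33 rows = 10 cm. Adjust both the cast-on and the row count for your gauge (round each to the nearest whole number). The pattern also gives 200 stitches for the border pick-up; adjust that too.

Cast on 311 stitches; work 872 rows; border pick-up 210 stitches.

Stitches: 297 × 22/21 = 311.14 → 311.
Rows: 766 × 33/29 = 871.66 → 872.
border pick-up: 200 × 22/21 = 209.52 → 210.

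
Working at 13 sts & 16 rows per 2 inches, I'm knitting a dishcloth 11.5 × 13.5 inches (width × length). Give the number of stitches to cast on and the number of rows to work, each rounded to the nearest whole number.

Cast on 75 stitches and work 108 rows.

Stitch gauge = 13/2 = 6.5 sts/in; 11.5 × 6.5 = 74.75 → 75 sts.
Row gauge = 16/2 = 8 rows/in; 13.5 × 8 = 108.00 → 108 rows.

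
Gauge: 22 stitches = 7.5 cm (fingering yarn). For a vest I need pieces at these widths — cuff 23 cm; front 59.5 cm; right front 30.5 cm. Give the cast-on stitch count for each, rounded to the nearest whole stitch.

Rate = 22/7.5 = 2.933 sts per cm.
cuff: 23 × 2.933 = 67.47 → 67.
front: 59.5 × 2.933 = 174.53 → 175.
right front: 30.5 × 2.933 = 89.47 → 89.

cuff 67; front 175; right front 89.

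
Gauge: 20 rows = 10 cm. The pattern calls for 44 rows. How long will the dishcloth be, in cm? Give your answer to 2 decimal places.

20 rows / 10 cm = 2 rows per cm.
44 / 2 = 22.000 cm.

22.00 cm.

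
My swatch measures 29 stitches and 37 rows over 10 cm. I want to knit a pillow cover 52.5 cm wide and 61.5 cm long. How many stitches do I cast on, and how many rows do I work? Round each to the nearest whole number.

Cast on 152 stitches and work 228 rows.

Stitch gauge = 29/10 = 2.9 sts/cm; 52.5 × 2.9 = 152.25 → 152 sts.
Row gauge = 37/10 = 3.7 rows/cm; 61.5 × 3.7 = 227.55 → 228 rows.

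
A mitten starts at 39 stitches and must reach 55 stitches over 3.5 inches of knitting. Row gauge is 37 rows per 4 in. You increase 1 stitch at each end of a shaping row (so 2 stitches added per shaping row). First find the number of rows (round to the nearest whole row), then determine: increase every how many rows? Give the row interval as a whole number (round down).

Rows = 3.5 × 9.25 = 32.4 → 32 rows.
Stitches to add: 16 → 8 shaping rows (at 2 st each).
32 / 8 = 4.00 → every 4 rows.

Increase every 4th row.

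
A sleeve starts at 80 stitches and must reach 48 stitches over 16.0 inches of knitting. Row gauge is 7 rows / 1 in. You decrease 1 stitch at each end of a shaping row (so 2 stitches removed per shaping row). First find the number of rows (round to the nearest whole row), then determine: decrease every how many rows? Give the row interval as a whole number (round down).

Decrease every 7th row.

Rows = 16.0 × 7 = 112.0 → 112 rows.
Stitches to remove: 32 → 16 shaping rows (at 2 st each).
112 / 16 = 7.00 → every 7 rows.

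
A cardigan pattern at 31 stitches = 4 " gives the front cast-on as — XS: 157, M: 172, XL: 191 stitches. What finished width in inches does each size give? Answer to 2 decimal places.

31/4 = 7.75 sts per in.
XS: 157 / 7.75 = 20.258 → 20.26 in.
M: 172 / 7.75 = 22.194 → 22.19 in.
XL: 191 / 7.75 = 24.645 → 24.65 in.

XS 20.26 inches; M 22.19 inches; XL 24.65 inches.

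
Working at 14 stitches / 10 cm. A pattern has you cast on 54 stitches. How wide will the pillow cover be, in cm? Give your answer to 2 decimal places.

38.57 cm.

14 stitches / 10 cm = 1.4 stitches per cm.
54 / 1.4 = 38.571 cm.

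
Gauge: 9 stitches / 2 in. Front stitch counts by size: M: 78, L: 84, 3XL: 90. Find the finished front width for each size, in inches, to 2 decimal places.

9/2 = 4.5 sts per in.
M: 78 / 4.5 = 17.333 → 17.33 in.
L: 84 / 4.5 = 18.667 → 18.67 in.
3XL: 90 / 4.5 = 20.000 → 20.00 in.

M 17.33 inches; L 18.67 inches; 3XL 20.00 inches.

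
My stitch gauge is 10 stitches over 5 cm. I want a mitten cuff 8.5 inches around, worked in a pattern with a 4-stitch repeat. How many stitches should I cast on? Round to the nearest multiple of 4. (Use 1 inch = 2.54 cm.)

8.5 in = 8.5 × 2.54 = 21.59 cm.
10 / 5 = 2 sts/cm.
21.59 × 2 = 43.18 sts.
→ 44.

CO 44 sts.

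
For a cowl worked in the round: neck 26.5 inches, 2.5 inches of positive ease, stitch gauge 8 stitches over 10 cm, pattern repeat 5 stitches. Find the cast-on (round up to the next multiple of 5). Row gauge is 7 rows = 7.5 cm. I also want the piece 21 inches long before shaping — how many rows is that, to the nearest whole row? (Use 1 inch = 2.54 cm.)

Cast on 60 stitches; work 50 rows.

Finished = 26.5 + 2.5 = 29 inches.
29 inches × 2.54 = 73.66 cm.
8/10 = 0.8 sts per cm; 73.66 × 0.8 = 58.93 sts.
Next multiple of 5 → 60.
21 inches = 53.34 cm; × 0.933 = 49.78 → 50 rows.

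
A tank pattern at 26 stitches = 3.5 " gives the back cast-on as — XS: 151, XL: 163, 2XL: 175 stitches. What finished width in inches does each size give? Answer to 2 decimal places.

26/3.5 = 7.429 sts per in.
XS: 151 / 7.429 = 20.327 → 20.33 in.
XL: 163 / 7.429 = 21.942 → 21.94 in.
2XL: 175 / 7.429 = 23.558 → 23.56 in.

XS 20.33 inches; XL 21.94 inches; 2XL 23.56 inches.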